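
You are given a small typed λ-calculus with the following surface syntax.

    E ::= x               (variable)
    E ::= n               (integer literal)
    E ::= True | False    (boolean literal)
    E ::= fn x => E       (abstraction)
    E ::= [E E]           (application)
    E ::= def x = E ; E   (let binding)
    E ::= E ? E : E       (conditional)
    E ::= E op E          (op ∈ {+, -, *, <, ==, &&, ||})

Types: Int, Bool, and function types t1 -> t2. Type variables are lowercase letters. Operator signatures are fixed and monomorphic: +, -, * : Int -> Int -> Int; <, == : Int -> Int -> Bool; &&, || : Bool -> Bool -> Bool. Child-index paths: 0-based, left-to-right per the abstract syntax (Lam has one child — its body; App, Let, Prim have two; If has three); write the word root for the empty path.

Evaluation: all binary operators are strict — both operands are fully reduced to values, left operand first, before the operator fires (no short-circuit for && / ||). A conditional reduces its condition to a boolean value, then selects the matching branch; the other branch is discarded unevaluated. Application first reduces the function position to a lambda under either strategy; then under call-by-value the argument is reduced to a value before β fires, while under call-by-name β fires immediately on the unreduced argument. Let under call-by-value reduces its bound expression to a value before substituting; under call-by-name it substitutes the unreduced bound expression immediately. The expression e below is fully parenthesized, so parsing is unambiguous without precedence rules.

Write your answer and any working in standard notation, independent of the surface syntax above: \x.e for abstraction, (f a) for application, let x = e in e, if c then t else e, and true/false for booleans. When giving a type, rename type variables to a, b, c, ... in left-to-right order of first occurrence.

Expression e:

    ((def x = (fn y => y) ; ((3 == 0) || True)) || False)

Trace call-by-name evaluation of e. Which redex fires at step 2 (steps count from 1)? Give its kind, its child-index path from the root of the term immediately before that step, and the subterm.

Answer: delta at 0.0 : (3 == 0)

Derivation:
step 0: ((let x = (\y.y) in ((3 == 0) || true)) || false)
step 1: [let@0] (((3 == 0) || true) || false)
step 2: [delta@0.0] ((false || true) || false)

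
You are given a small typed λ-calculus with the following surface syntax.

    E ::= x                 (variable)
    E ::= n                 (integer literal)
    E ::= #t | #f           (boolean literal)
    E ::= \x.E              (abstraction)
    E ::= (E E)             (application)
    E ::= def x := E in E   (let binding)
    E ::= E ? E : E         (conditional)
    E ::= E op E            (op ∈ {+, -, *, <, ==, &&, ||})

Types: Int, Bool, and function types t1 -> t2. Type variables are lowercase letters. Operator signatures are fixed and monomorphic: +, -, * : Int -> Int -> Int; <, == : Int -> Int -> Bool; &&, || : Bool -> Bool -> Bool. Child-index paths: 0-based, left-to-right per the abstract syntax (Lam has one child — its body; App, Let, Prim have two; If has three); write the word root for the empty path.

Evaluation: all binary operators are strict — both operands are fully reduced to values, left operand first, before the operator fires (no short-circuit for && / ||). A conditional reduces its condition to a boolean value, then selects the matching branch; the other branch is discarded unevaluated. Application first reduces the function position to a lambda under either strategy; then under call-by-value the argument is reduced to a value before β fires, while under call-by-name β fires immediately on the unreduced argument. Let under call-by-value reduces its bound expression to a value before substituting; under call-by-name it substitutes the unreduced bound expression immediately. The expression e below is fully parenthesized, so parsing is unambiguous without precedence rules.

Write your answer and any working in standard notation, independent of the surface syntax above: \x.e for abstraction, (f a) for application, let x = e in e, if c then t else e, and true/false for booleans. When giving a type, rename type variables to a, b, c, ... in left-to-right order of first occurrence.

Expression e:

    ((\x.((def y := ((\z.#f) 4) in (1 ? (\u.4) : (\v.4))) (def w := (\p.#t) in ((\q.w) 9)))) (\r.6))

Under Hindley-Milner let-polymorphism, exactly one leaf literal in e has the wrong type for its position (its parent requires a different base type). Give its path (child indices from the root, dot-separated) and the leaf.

Derivation:
\z._ : b -> Bool
  unify b -> Bool ~ Int -> c
  unify b ~ Int
  unify Bool ~ c
_ _ : Bool
let y : Bool
  unify Int ~ Bool
  FAIL: mismatch Int ~ Bool

Answer: 0.0.0.1.0 : 1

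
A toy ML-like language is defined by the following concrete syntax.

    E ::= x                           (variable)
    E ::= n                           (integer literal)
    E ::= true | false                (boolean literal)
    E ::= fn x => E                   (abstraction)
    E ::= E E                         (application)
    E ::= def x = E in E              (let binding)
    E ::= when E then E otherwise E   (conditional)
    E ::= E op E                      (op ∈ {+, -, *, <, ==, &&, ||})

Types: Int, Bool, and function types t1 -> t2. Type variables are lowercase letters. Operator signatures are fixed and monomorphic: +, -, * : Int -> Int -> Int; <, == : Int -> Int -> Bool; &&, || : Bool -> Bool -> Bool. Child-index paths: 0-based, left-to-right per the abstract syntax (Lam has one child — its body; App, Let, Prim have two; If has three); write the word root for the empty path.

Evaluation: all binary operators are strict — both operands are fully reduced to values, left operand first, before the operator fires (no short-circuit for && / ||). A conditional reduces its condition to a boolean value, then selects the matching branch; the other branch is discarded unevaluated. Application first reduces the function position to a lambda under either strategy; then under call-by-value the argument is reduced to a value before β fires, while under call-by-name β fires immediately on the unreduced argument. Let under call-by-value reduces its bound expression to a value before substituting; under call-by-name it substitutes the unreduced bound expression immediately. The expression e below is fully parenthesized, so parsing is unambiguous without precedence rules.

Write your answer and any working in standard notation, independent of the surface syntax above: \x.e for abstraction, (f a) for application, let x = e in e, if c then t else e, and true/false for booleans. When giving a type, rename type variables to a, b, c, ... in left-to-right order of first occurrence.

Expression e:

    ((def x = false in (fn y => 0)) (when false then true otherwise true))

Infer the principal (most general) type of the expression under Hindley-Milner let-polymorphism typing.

Trace:
let x : Bool
\y._ : a -> Int
  unify Bool ~ Bool
  unify Bool ~ Bool
  unify a -> Int ~ Bool -> b
  unify a ~ Bool
  unify Int ~ b
_ _ : Int

Answer: Int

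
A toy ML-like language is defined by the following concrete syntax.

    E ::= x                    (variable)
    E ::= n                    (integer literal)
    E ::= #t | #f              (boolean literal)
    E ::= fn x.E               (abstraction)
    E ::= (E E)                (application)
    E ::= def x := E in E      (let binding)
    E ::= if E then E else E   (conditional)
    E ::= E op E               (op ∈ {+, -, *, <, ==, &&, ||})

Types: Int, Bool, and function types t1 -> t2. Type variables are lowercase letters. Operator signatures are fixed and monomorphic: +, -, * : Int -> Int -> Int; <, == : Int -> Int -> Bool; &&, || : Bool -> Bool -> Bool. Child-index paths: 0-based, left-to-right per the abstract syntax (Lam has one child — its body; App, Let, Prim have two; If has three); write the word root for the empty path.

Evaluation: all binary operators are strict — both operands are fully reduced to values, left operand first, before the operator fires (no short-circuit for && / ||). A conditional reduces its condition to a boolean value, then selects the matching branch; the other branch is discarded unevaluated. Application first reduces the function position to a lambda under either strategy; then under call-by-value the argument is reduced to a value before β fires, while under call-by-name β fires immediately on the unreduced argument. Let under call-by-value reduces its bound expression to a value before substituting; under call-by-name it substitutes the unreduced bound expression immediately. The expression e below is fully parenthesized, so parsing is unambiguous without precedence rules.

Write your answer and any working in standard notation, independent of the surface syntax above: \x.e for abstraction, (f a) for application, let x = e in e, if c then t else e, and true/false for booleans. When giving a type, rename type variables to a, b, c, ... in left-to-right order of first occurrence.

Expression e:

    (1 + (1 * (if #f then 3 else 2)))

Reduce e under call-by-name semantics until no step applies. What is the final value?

Working:
step 0: (1 + (1 * (if false then 3 else 2)))
step 1: [if@1.1] (1 + (1 * 2))
step 2: [delta@1] (1 + 2)
step 3: [delta@root] 3

Answer: 3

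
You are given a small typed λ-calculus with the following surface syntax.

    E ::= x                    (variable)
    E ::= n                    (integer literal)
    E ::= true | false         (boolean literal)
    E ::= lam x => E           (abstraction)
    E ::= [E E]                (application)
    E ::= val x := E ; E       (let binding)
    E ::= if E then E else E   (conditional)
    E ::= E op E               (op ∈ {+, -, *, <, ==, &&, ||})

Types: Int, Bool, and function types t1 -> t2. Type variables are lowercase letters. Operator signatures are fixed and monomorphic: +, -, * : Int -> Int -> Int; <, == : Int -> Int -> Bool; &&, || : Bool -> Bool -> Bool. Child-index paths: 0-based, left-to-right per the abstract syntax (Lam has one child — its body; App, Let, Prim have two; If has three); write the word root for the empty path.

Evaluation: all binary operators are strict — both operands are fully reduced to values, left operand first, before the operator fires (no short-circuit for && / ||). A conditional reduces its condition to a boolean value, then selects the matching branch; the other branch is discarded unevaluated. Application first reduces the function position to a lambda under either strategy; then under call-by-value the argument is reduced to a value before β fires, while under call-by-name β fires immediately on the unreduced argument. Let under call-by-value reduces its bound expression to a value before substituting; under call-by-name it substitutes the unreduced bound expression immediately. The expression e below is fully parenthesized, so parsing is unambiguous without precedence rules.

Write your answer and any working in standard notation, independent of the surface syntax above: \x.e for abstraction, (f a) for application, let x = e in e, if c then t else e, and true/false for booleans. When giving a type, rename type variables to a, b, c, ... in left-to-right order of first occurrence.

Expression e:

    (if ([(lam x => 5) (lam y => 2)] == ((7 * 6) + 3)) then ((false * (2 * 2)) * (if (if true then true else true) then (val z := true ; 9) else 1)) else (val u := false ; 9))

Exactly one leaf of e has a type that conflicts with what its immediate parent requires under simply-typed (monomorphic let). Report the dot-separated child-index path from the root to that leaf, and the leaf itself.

Answer: 1.0.0 : false

Working:
\x._ : a -> Int
\y._ : b -> Int
  unify a -> Int ~ (b -> Int) -> c
  unify a ~ b -> Int
  unify Int ~ c
_ _ : Int
  unify Int ~ Int
  unify Int ~ Int
  unify Int ~ Int
  unify Int ~ Int
  unify Int ~ Int
  unify Int ~ Int
  unify Bool ~ Bool
  unify Bool ~ Int
  FAIL: mismatch Bool ~ Int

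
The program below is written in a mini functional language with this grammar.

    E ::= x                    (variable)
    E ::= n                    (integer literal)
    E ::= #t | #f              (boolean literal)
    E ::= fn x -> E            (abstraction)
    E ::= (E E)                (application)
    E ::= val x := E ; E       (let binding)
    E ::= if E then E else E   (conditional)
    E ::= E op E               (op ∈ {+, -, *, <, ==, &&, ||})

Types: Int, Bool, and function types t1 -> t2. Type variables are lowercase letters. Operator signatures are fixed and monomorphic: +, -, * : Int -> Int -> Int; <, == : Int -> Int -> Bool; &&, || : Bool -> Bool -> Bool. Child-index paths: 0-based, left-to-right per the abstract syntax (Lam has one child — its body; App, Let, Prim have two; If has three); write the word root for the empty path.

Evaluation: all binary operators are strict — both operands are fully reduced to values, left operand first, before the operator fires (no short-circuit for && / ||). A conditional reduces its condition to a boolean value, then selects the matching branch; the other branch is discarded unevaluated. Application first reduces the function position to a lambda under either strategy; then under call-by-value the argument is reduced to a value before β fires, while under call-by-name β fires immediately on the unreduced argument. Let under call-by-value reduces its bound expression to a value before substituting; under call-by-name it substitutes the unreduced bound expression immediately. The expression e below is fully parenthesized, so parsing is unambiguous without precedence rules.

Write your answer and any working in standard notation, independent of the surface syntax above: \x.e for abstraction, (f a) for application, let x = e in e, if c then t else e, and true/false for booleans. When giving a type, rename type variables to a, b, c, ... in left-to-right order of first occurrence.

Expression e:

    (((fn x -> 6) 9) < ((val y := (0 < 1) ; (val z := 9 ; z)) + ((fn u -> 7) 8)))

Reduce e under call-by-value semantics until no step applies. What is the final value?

Answer: true

Working:
step 0: (((\x.6) 9) < ((let y = (0 < 1) in (let z = 9 in z)) + ((\u.7) 8)))
step 1: [beta@0] (6 < ((let y = (0 < 1) in (let z = 9 in z)) + ((\u.7) 8)))
step 2: [delta@1.0.0] (6 < ((let y = true in (let z = 9 in z)) + ((\u.7) 8)))
step 3: [let@1.0] (6 < ((let z = 9 in z) + ((\u.7) 8)))
step 4: [let@1.0] (6 < (9 + ((\u.7) 8)))
step 5: [beta@1.1] (6 < (9 + 7))
step 6: [delta@1] (6 < 16)
step 7: [delta@root] true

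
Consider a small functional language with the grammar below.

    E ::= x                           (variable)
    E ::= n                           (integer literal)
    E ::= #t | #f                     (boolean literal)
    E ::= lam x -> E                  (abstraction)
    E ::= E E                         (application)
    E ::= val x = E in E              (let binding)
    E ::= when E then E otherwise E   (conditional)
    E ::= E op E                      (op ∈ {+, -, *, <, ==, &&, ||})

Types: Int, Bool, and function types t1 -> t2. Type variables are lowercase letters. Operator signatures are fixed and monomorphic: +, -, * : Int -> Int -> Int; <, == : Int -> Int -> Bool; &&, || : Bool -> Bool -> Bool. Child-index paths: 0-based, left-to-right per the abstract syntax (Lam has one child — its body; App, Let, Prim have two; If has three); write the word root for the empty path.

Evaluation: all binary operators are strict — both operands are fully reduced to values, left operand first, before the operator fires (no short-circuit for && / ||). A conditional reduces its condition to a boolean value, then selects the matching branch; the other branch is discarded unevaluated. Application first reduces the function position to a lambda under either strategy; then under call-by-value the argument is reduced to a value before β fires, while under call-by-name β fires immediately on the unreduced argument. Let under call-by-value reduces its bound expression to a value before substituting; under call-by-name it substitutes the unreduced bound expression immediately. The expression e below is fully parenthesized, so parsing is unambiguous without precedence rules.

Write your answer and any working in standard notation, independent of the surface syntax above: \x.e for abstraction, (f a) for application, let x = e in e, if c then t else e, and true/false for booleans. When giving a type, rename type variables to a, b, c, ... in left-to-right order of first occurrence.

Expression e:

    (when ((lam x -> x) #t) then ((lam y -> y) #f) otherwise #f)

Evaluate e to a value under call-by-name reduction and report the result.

Answer: false

Working:
step 0: (if ((\x.x) true) then ((\y.y) false) else false)
step 1: [beta@0] (if true then ((\y.y) false) else false)
step 2: [if@root] ((\y.y) false)
step 3: [beta@root] false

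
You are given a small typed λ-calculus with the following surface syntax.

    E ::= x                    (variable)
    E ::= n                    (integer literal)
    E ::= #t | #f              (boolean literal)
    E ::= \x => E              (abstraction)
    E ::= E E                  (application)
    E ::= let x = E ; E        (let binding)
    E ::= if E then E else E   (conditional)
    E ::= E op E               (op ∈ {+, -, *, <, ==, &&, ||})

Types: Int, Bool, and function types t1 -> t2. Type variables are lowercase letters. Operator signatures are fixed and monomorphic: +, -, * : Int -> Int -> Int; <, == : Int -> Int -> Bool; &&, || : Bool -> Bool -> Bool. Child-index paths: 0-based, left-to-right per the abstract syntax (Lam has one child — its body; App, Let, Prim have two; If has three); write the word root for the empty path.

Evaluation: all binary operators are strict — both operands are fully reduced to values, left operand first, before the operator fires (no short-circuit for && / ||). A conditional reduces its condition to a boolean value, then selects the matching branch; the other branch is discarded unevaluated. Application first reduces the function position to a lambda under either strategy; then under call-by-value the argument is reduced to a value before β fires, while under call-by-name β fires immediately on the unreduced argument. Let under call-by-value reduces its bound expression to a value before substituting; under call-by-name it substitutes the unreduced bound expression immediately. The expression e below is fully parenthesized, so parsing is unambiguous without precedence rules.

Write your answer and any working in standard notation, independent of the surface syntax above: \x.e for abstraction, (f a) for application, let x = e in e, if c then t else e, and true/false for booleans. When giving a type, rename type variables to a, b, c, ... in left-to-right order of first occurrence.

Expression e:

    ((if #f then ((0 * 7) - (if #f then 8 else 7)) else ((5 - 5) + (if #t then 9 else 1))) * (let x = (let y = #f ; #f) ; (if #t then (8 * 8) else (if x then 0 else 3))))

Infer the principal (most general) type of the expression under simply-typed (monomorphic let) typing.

Answer: Int

Derivation:
  unify Bool ~ Bool
  unify Int ~ Int
  unify Int ~ Int
  unify Int ~ Int
  unify Bool ~ Bool
  unify Int ~ Int
  unify Int ~ Int
  unify Int ~ Int
  unify Int ~ Int
  unify Int ~ Int
  unify Bool ~ Bool
  unify Int ~ Int
  unify Int ~ Int
  unify Int ~ Int
  unify Int ~ Int
let y : Bool
let x : Bool
  unify Bool ~ Bool
  unify Int ~ Int
  unify Int ~ Int
x : Bool
  unify Bool ~ Bool
  unify Int ~ Int
  unify Int ~ Int
  unify Int ~ Int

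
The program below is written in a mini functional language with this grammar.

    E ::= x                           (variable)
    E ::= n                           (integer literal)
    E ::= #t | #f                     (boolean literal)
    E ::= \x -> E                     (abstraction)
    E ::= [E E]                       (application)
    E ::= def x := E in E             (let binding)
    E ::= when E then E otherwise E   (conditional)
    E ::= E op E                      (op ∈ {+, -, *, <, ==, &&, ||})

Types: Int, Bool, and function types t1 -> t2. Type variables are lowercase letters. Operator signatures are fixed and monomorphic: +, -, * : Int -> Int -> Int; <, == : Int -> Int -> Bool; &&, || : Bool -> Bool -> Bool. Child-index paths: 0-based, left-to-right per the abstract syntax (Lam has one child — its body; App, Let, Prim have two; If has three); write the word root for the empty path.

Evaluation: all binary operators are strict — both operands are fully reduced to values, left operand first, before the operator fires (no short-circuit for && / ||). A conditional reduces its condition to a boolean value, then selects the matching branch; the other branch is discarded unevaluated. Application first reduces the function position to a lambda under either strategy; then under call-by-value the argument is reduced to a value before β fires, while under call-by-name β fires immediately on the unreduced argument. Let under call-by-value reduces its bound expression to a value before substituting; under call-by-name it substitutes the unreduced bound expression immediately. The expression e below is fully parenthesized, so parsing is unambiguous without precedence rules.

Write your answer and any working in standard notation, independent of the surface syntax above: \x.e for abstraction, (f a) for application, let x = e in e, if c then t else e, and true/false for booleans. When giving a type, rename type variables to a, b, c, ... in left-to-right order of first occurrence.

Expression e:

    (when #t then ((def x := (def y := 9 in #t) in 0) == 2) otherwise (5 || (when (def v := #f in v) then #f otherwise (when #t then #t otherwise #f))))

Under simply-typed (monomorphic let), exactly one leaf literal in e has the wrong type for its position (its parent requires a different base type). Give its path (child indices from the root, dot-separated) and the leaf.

Working:
  unify Bool ~ Bool
let y : Int
let x : Bool
  unify Int ~ Int
  unify Int ~ Int
  unify Int ~ Bool
  FAIL: mismatch Int ~ Bool

Answer: 2.0 : 5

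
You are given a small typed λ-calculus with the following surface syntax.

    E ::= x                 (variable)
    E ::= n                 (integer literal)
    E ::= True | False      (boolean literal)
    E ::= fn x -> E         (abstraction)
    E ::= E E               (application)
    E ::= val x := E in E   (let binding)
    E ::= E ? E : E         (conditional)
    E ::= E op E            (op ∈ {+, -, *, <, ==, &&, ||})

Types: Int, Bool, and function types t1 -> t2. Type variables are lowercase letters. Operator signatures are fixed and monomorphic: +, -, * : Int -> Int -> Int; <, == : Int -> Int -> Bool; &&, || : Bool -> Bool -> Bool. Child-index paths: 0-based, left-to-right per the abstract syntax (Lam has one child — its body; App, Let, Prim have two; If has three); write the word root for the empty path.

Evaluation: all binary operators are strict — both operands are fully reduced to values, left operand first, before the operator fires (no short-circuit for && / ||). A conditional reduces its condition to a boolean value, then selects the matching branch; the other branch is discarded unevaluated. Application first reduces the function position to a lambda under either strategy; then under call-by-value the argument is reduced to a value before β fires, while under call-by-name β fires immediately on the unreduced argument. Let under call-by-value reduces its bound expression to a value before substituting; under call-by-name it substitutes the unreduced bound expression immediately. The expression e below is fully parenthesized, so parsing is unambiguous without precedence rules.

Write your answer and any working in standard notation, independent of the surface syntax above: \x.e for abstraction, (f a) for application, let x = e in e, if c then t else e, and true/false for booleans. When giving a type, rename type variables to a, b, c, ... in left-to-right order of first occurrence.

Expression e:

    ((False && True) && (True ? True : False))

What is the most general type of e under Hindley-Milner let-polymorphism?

Trace:
  unify Bool ~ Bool
  unify Bool ~ Bool
  unify Bool ~ Bool
  unify Bool ~ Bool
  unify Bool ~ Bool
  unify Bool ~ Bool

Answer: Bool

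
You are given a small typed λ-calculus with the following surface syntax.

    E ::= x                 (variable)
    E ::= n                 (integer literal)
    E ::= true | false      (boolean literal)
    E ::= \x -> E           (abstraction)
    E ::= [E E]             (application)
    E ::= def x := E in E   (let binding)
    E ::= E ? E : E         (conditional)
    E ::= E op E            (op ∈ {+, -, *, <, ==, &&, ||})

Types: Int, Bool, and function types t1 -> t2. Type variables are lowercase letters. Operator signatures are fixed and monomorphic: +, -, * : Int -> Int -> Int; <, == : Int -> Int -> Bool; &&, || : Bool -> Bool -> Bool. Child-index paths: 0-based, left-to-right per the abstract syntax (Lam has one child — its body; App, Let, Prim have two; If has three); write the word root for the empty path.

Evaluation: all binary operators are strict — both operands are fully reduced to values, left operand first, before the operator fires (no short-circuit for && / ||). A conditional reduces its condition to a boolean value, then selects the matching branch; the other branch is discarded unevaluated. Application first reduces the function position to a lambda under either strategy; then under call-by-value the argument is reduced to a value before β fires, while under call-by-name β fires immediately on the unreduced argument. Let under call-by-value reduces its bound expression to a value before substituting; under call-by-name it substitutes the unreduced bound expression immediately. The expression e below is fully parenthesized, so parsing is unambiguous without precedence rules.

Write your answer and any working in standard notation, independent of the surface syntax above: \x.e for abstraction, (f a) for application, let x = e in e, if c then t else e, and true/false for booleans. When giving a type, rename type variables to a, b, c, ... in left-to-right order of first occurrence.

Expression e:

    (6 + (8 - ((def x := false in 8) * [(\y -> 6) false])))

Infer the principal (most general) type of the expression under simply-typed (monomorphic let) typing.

Working:
  unify Int ~ Int
  unify Int ~ Int
let x : Bool
  unify Int ~ Int
\y._ : a -> Int
  unify a -> Int ~ Bool -> b
  unify a ~ Bool
  unify Int ~ b
_ _ : Int
  unify Int ~ Int
  unify Int ~ Int
  unify Int ~ Int

Answer: Int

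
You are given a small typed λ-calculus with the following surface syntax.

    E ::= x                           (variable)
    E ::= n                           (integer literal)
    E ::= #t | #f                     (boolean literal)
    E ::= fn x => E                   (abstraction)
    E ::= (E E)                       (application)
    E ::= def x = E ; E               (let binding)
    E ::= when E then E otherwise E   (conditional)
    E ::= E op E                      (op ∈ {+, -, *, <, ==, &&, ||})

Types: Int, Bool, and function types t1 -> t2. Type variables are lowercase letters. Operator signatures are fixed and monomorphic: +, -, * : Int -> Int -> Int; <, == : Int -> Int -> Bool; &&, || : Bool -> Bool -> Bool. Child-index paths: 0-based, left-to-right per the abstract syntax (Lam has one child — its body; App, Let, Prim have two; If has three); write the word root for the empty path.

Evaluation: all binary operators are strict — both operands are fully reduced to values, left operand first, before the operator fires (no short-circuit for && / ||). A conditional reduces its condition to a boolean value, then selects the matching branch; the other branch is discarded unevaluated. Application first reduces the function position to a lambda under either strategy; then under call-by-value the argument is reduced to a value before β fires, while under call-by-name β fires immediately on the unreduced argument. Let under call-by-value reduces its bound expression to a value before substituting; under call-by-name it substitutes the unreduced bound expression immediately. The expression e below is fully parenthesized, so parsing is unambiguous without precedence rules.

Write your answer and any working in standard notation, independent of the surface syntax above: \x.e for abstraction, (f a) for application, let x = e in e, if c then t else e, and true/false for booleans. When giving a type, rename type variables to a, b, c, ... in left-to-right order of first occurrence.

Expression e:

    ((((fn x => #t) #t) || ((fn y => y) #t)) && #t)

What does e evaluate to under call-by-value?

Working:
step 0: ((((\x.true) true) || ((\y.y) true)) && true)
step 1: [beta@0.0] ((true || ((\y.y) true)) && true)
step 2: [beta@0.1] ((true || true) && true)
step 3: [delta@0] (true && true)
step 4: [delta@root] true

Answer: true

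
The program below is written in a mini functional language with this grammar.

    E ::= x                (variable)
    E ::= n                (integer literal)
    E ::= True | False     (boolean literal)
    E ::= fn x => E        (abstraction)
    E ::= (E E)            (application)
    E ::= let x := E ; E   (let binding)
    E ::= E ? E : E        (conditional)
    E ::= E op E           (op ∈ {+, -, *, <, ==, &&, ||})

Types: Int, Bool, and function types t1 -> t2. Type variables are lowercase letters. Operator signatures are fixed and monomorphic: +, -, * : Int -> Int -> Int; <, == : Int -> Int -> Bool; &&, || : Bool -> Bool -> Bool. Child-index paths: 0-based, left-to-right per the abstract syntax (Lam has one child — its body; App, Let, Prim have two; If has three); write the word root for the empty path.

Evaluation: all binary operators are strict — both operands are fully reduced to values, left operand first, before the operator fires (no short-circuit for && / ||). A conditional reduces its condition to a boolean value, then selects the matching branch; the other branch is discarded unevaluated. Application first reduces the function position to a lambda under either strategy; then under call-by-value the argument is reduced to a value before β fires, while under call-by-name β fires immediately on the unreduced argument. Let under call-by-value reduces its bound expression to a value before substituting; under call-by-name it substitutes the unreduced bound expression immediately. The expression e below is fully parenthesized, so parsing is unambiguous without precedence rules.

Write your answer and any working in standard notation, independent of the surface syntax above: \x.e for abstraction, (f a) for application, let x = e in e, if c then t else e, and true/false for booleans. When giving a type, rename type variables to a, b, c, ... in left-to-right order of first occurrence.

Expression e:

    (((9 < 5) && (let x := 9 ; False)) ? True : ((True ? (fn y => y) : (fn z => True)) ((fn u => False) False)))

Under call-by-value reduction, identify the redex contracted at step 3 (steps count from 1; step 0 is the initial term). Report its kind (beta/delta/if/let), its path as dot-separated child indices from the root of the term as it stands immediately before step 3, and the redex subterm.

Working:
step 0: (if ((9 < 5) && (let x = 9 in false)) then true else ((if true then (\y.y) else (\z.true)) ((\u.false) false)))
step 1: [delta@0.0] (if (false && (let x = 9 in false)) then true else ((if true then (\y.y) else (\z.true)) ((\u.false) false)))
step 2: [let@0.1] (if (false && false) then true else ((if true then (\y.y) else (\z.true)) ((\u.false) false)))
step 3: [delta@0] (if false then true else ((if true then (\y.y) else (\z.true)) ((\u.false) false)))

Answer: delta at 0 : (false && false)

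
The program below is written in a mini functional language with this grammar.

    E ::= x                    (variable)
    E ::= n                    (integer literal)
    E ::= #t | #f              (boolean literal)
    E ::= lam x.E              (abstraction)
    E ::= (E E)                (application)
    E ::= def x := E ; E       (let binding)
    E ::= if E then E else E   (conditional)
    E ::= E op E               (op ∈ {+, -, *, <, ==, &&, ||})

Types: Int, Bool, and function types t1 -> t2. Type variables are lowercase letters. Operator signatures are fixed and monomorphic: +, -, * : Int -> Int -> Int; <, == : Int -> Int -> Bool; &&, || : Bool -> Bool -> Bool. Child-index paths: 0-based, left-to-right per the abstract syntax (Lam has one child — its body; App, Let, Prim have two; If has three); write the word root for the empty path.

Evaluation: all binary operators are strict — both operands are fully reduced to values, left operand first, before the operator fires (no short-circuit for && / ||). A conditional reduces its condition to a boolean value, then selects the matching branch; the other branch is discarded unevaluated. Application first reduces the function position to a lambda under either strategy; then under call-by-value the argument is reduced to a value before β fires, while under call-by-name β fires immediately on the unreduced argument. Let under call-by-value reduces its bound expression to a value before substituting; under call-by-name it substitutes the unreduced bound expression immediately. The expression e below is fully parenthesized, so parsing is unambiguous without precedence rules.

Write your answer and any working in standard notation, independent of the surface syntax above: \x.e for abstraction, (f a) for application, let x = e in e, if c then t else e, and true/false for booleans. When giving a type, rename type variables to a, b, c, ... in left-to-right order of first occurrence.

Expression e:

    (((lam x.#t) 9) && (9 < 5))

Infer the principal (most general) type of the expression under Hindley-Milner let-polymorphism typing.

Answer: Bool

Derivation:
\x._ : a -> Bool
  unify a -> Bool ~ Int -> b
  unify a ~ Int
  unify Bool ~ b
_ _ : Bool
  unify Bool ~ Bool
  unify Int ~ Int
  unify Int ~ Int
  unify Bool ~ Bool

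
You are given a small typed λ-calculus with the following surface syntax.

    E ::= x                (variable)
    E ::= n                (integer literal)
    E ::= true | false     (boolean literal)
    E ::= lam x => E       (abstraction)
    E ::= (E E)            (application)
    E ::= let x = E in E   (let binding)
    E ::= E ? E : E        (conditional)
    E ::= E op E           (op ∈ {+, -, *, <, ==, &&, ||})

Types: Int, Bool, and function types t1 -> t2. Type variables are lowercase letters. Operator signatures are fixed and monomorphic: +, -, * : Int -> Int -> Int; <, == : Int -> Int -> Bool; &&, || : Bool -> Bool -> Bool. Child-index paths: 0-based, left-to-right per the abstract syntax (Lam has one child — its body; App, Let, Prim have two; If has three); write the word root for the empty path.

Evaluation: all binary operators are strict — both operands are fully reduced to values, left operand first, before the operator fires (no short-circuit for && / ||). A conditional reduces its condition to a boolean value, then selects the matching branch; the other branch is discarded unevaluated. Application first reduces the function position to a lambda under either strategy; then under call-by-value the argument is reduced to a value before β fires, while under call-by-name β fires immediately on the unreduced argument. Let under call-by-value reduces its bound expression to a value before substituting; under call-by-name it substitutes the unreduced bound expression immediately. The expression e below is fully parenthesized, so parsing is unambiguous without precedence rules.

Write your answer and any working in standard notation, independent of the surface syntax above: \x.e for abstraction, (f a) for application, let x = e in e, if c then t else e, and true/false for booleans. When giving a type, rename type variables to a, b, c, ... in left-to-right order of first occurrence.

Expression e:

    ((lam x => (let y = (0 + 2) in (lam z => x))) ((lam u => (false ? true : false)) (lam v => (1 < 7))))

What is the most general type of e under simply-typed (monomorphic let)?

Answer: a -> Bool

Working:
  unify Int ~ Int
  unify Int ~ Int
let y : Int
x : a
\z._ : b -> a
\x._ : a -> b -> a
  unify Bool ~ Bool
  unify Bool ~ Bool
\u._ : c -> Bool
  unify Int ~ Int
  unify Int ~ Int
\v._ : d -> Bool
  unify c -> Bool ~ (d -> Bool) -> e
  unify c ~ d -> Bool
  unify Bool ~ e
_ _ : Bool
  unify a -> b -> a ~ Bool -> f
  unify a ~ Bool
  unify b -> Bool ~ f
_ _ : b -> Bool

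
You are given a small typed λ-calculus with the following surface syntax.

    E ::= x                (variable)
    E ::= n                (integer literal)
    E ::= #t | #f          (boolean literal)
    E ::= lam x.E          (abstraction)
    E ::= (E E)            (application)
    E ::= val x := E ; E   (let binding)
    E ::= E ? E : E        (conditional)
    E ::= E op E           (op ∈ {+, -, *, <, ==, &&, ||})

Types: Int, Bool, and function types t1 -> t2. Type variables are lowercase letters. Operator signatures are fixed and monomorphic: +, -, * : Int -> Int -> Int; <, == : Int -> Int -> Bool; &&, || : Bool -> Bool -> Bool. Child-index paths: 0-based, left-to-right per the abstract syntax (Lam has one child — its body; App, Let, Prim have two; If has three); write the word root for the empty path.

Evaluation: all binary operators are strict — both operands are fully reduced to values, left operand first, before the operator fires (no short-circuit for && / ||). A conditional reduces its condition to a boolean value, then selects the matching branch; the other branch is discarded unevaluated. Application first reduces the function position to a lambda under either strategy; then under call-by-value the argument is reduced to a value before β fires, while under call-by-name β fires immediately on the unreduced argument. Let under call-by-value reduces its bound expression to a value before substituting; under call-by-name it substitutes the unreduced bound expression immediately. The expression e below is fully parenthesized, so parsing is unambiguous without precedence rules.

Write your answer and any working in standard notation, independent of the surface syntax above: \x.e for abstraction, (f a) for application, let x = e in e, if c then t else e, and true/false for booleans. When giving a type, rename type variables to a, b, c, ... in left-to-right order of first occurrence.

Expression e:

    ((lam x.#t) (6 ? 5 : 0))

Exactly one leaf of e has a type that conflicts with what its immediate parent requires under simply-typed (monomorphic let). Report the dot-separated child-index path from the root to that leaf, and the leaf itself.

Derivation:
\x._ : a -> Bool
  unify Int ~ Bool
  FAIL: mismatch Int ~ Bool

Answer: 1.0 : 6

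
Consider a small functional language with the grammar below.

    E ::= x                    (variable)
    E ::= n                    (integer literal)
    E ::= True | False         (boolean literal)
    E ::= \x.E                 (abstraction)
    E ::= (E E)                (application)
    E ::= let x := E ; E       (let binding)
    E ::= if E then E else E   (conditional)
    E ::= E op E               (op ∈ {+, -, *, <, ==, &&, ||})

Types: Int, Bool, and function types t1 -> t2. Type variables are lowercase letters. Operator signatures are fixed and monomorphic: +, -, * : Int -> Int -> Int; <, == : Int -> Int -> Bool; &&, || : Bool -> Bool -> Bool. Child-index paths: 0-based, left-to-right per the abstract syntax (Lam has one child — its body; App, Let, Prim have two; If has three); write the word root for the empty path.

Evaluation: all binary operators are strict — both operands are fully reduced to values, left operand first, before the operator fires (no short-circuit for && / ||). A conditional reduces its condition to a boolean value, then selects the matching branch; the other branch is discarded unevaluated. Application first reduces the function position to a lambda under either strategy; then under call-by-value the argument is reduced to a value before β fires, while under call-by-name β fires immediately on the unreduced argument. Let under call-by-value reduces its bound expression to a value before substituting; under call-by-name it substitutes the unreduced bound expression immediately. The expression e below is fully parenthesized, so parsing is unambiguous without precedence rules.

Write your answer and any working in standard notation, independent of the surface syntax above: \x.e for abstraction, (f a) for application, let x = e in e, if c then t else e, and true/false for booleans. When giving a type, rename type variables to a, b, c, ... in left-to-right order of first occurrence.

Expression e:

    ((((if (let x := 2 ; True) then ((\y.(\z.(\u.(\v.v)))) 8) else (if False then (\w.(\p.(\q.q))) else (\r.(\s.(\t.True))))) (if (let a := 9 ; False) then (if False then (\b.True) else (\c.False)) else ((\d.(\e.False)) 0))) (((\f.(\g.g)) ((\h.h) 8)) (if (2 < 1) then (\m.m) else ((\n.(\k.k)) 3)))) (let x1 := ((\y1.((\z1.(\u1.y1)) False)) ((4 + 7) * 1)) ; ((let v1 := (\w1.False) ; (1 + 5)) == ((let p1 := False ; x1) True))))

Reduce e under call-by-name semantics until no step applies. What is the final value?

Answer: false

Trace:
step 0: ((((if (let x = 2 in true) then ((\y.(\z.(\u.(\v.v)))) 8) else (if false then (\w.(\p.(\q.q))) else (\r.(\s.(\t.true))))) (if (let a = 9 in false) then (if false then (\b.true) else (\c.false)) else ((\d.(\e.false)) 0))) (((\f.(\g.g)) ((\h.h) 8)) (if (2 < 1) then (\m.m) else ((\n.(\k.k)) 3)))) (let x1 = ((\y1.((\z1.(\u1.y1)) false)) ((4 + 7) * 1)) in ((let v1 = (\w1.false) in (1 + 5)) == ((let p1 = false in x1) true))))
step 1: [let@0.0.0.0] ((((if true then ((\y.(\z.(\u.(\v.v)))) 8) else (if false then (\w.(\p.(\q.q))) else (\r.(\s.(\t.true))))) (if (let a = 9 in false) then (if false then (\b.true) else (\c.false)) else ((\d.(\e.false)) 0))) (((\f.(\g.g)) ((\h.h) 8)) (if (2 < 1) then (\m.m) else ((\n.(\k.k)) 3)))) (let x1 = ((\y1.((\z1.(\u1.y1)) false)) ((4 + 7) * 1)) in ((let v1 = (\w1.false) in (1 + 5)) == ((let p1 = false in x1) true))))
step 2: [if@0.0.0] (((((\y.(\z.(\u.(\v.v)))) 8) (if (let a = 9 in false) then (if false then (\b.true) else (\c.false)) else ((\d.(\e.false)) 0))) (((\f.(\g.g)) ((\h.h) 8)) (if (2 < 1) then (\m.m) else ((\n.(\k.k)) 3)))) (let x1 = ((\y1.((\z1.(\u1.y1)) false)) ((4 + 7) * 1)) in ((let v1 = (\w1.false) in (1 + 5)) == ((let p1 = false in x1) true))))
step 3: [beta@0.0.0] ((((\z.(\u.(\v.v))) (if (let a = 9 in false) then (if false then (\b.true) else (\c.false)) else ((\d.(\e.false)) 0))) (((\f.(\g.g)) ((\h.h) 8)) (if (2 < 1) then (\m.m) else ((\n.(\k.k)) 3)))) (let x1 = ((\y1.((\z1.(\u1.y1)) false)) ((4 + 7) * 1)) in ((let v1 = (\w1.false) in (1 + 5)) == ((let p1 = false in x1) true))))
step 4: [beta@0.0] (((\u.(\v.v)) (((\f.(\g.g)) ((\h.h) 8)) (if (2 < 1) then (\m.m) else ((\n.(\k.k)) 3)))) (let x1 = ((\y1.((\z1.(\u1.y1)) false)) ((4 + 7) * 1)) in ((let v1 = (\w1.false) in (1 + 5)) == ((let p1 = false in x1) true))))
step 5: [beta@0] ((\v.v) (let x1 = ((\y1.((\z1.(\u1.y1)) false)) ((4 + 7) * 1)) in ((let v1 = (\w1.false) in (1 + 5)) == ((let p1 = false in x1) true))))
step 6: [beta@root] (let x1 = ((\y1.((\z1.(\u1.y1)) false)) ((4 + 7) * 1)) in ((let v1 = (\w1.false) in (1 + 5)) == ((let p1 = false in x1) true)))
step 7: [let@root] ((let v1 = (\w1.false) in (1 + 5)) == ((let p1 = false in ((\y1.((\z1.(\u1.y1)) false)) ((4 + 7) * 1))) true))
step 8: [let@0] ((1 + 5) == ((let p1 = false in ((\y1.((\z1.(\u1.y1)) false)) ((4 + 7) * 1))) true))
step 9: [delta@0] (6 == ((let p1 = false in ((\y1.((\z1.(\u1.y1)) false)) ((4 + 7) * 1))) true))
step 10: [let@1.0] (6 == (((\y1.((\z1.(\u1.y1)) false)) ((4 + 7) * 1)) true))
step 11: [beta@1.0] (6 == (((\z1.(\u1.((4 + 7) * 1))) false) true))
step 12: [beta@1.0] (6 == ((\u1.((4 + 7) * 1)) true))
step 13: [beta@1] (6 == ((4 + 7) * 1))
step 14: [delta@1.0] (6 == (11 * 1))
step 15: [delta@1] (6 == 11)
step 16: [delta@root] false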